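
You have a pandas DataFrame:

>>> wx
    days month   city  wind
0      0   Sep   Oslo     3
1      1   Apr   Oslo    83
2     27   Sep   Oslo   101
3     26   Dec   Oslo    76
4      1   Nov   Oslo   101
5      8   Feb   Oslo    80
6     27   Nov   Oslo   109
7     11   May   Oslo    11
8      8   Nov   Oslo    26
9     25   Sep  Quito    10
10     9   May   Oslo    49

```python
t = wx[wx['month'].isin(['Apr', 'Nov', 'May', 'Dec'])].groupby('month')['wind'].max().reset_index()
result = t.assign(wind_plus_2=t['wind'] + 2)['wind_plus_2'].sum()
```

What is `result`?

325

filter rows where month in ['Apr', 'Nov', 'May', 'Dec']:
    days month  city  wind
1      1   Apr  Oslo    83
3     26   Dec  Oslo    76
4      1   Nov  Oslo   101
6     27   Nov  Oslo   109
7     11   May  Oslo    11
8      8   Nov  Oslo    26
10     9   May  Oslo    49
group by month, max of wind:
month
Apr     83
Dec     76
May     49
Nov    109
Name: wind, dtype: int64
reset_index():
  month  wind
0   Apr    83
1   Dec    76
2   May    49
3   Nov   109
add column wind_plus_2 = t['wind'] + 2:
  month  wind  wind_plus_2
0   Apr    83           85
1   Dec    76           78
2   May    49           51
3   Nov   109          111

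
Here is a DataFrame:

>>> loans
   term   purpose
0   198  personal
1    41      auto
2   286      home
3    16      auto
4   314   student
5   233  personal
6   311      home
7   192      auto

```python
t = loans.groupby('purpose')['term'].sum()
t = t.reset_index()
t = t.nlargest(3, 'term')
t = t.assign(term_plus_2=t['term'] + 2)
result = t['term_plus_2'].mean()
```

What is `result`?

449.333333333

group by purpose, sum of term:
purpose
auto        249
home        597
personal    431
student     314
Name: term, dtype: int64
reset_index():
    purpose  term
0      auto   249
1      home   597
2  personal   431
3   student   314
take 3 rows with largest term:
    purpose  term
1      home   597
2  personal   431
3   student   314
add column term_plus_2 = t['term'] + 2:
    purpose  term  term_plus_2
1      home   597          599
2  personal   431          433
3   student   314          316
Finally, mean of column 'term_plus_2' = 449.333333333.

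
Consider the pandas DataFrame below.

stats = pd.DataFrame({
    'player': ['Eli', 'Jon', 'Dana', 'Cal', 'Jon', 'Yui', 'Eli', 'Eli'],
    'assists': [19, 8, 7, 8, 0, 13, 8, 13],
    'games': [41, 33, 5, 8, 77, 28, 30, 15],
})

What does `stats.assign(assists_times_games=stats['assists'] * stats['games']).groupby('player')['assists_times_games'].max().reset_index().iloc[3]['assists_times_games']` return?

264

add column assists_times_games = stats['assists'] * stats['games']:
  player  assists  games  assists_times_games
0    Eli       19     41                  779
1    Jon        8     33                  264
2   Dana        7      5                   35
3    Cal        8      8                   64
4    Jon        0     77                    0
5    Yui       13     28                  364
6    Eli        8     30                  240
7    Eli       13     15                  195
group by player, max of assists_times_games:
player
Cal      64
Dana     35
Eli     779
Jon     264
Yui     364
Name: assists_times_games, dtype: int64
reset_index():
  player  assists_times_games
0    Cal                   64
1   Dana                   35
2    Eli                  779
3    Jon                  264
4    Yui                  364
Finally, value at position 3, column 'assists_times_games' = 264.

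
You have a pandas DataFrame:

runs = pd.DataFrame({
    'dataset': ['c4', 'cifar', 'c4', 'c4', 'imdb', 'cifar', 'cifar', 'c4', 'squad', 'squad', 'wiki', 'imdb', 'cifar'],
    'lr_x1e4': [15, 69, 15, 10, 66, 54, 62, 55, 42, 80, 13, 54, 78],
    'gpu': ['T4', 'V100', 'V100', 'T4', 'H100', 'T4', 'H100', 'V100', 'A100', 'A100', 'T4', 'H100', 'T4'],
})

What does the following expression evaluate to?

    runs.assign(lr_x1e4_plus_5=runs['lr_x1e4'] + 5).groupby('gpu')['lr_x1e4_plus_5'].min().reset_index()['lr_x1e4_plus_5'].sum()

141

add column lr_x1e4_plus_5 = runs['lr_x1e4'] + 5:
   dataset  lr_x1e4   gpu  lr_x1e4_plus_5
0       c4       15    T4              20
1    cifar       69  V100              74
2       c4       15  V100              20
3       c4       10    T4              15
4     imdb       66  H100              71
5    cifar       54    T4              59
6    cifar       62  H100              67
7       c4       55  V100              60
8    squad       42  A100              47
9    squad       80  A100              85
10    wiki       13    T4              18
11    imdb       54  H100              59
12   cifar       78    T4              83
group by gpu, min of lr_x1e4_plus_5:
gpu
A100    47
H100    59
T4      15
V100    20
Name: lr_x1e4_plus_5, dtype: int64
reset_index():
    gpu  lr_x1e4_plus_5
0  A100              47
1  H100              59
2    T4              15
3  V100              20
The sum of column 'lr_x1e4_plus_5' is 141.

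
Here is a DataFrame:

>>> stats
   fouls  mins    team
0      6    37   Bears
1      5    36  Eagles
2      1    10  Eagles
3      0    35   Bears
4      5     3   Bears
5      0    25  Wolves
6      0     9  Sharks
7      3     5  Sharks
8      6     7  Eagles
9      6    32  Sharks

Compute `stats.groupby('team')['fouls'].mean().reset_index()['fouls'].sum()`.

group by team, mean of fouls:
team
Bears     3.666667
Eagles    4.000000
Sharks    3.000000
Wolves    0.000000
Name: fouls, dtype: float64
reset_index():
     team     fouls
0   Bears  3.666667
1  Eagles  4.000000
2  Sharks  3.000000
3  Wolves  0.000000
Taking the sum of column 'fouls' gives 10.6666666667.

10.6666666667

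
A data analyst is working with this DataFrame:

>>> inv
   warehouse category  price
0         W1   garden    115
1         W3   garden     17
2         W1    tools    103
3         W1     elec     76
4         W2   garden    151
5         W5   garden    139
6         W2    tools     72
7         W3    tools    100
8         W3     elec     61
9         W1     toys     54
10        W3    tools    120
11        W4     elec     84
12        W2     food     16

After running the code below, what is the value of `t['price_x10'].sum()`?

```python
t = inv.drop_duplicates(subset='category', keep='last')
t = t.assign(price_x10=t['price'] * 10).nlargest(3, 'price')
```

drop duplicate category (keep=last):
   warehouse category  price
5         W5   garden    139
9         W1     toys     54
10        W3    tools    120
11        W4     elec     84
12        W2     food     16
add column price_x10 = t['price'] * 10:
   warehouse category  price  price_x10
5         W5   garden    139       1390
9         W1     toys     54        540
10        W3    tools    120       1200
11        W4     elec     84        840
12        W2     food     16        160
take 3 rows with largest price:
   warehouse category  price  price_x10
5         W5   garden    139       1390
10        W3    tools    120       1200
11        W4     elec     84        840

3430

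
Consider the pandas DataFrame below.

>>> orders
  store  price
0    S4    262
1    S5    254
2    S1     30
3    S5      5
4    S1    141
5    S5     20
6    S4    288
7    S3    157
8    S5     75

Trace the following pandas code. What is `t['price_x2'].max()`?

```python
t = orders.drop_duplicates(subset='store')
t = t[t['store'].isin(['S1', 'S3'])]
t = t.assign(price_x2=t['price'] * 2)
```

drop duplicate store (keep=first):
  store  price
0    S4    262
1    S5    254
2    S1     30
7    S3    157
filter rows where store in ['S1', 'S3']:
  store  price
2    S1     30
7    S3    157
add column price_x2 = t['price'] * 2:
  store  price  price_x2
2    S1     30        60
7    S3    157       314
Hence 314.

314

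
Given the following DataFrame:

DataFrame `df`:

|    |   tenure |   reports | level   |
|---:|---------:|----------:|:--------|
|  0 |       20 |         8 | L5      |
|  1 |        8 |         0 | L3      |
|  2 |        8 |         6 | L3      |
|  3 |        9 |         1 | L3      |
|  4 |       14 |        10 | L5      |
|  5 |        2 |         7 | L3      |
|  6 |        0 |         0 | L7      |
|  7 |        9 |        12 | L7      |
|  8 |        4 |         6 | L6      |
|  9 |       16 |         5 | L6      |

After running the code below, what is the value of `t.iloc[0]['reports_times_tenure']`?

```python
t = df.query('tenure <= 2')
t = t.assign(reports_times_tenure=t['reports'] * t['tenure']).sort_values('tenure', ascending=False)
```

14

filter rows where tenure <= 2:
   tenure  reports level
5       2        7    L3
6       0        0    L7
add column reports_times_tenure = t['reports'] * t['tenure']:
   tenure  reports level  reports_times_tenure
5       2        7    L3                    14
6       0        0    L7                     0
sort by tenure descending:
   tenure  reports level  reports_times_tenure
5       2        7    L3                    14
6       0        0    L7                     0
The value at position 0, column 'reports_times_tenure' is 14.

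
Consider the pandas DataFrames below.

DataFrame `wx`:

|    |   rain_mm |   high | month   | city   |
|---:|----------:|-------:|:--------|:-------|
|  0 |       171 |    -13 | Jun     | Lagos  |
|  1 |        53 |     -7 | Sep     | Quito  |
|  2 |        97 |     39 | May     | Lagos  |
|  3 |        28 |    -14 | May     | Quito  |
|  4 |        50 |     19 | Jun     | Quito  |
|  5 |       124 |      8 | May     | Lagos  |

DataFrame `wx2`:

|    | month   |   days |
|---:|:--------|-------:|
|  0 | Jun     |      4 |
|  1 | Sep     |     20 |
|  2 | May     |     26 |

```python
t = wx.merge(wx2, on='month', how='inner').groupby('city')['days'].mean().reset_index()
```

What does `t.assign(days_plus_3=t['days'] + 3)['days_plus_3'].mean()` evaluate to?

merge on 'month' (how='inner') → 6 rows:
   rain_mm  high month   city  days
0      171   -13   Jun  Lagos     4
1       53    -7   Sep  Quito    20
2       97    39   May  Lagos    26
3       28   -14   May  Quito    26
4       50    19   Jun  Quito     4
5      124     8   May  Lagos    26
group by city, mean of days:
city
Lagos    18.666667
Quito    16.666667
Name: days, dtype: float64
reset_index():
    city       days
0  Lagos  18.666667
1  Quito  16.666667
add column days_plus_3 = t['days'] + 3:
    city       days  days_plus_3
0  Lagos  18.666667    21.666667
1  Quito  16.666667    19.666667

20.6666666667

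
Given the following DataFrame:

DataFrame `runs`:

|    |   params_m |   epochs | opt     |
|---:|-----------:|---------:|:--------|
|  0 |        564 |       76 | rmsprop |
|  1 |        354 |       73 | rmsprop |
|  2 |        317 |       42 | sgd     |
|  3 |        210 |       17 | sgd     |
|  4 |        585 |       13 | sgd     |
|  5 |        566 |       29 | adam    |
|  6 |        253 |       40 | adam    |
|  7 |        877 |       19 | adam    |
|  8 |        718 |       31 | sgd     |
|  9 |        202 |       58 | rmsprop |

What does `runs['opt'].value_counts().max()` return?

4

value_counts of opt:
opt
sgd        4
rmsprop    3
adam       3
Name: count, dtype: int64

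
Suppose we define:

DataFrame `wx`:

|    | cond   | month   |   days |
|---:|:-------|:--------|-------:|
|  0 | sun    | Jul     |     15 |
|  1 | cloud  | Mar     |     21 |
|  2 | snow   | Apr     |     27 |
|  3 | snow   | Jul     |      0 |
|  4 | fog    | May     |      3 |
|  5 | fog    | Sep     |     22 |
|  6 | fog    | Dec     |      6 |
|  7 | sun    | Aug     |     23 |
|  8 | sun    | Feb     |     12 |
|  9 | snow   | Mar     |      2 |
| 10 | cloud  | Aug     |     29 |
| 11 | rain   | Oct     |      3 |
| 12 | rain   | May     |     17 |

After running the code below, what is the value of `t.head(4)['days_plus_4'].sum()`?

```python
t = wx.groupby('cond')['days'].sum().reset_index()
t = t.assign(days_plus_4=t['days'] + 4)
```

group by cond, sum of days:
cond
cloud    50
fog      31
rain     20
snow     29
sun      50
Name: days, dtype: int64
reset_index():
    cond  days
0  cloud    50
1    fog    31
2   rain    20
3   snow    29
4    sun    50
add column days_plus_4 = t['days'] + 4:
    cond  days  days_plus_4
0  cloud    50           54
1    fog    31           35
2   rain    20           24
3   snow    29           33
4    sun    50           54
take first 4 rows:
    cond  days  days_plus_4
0  cloud    50           54
1    fog    31           35
2   rain    20           24
3   snow    29           33
Hence 146.

146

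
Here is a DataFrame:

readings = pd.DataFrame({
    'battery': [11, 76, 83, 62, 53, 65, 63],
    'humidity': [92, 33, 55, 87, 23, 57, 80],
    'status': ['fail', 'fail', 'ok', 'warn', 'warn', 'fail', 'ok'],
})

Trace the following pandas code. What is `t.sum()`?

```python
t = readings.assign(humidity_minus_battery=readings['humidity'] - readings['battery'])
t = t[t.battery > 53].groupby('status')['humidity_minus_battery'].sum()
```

-37

add column humidity_minus_battery = readings['humidity'] - readings['battery']:
   battery  humidity status  humidity_minus_battery
0       11        92   fail                      81
1       76        33   fail                     -43
2       83        55     ok                     -28
3       62        87   warn                      25
4       53        23   warn                     -30
5       65        57   fail                      -8
6       63        80     ok                      17
filter rows where battery > 53:
   battery  humidity status  humidity_minus_battery
1       76        33   fail                     -43
2       83        55     ok                     -28
3       62        87   warn                      25
5       65        57   fail                      -8
6       63        80     ok                      17
group by status, sum of humidity_minus_battery:
status
fail   -51
ok     -11
warn    25
Name: humidity_minus_battery, dtype: int64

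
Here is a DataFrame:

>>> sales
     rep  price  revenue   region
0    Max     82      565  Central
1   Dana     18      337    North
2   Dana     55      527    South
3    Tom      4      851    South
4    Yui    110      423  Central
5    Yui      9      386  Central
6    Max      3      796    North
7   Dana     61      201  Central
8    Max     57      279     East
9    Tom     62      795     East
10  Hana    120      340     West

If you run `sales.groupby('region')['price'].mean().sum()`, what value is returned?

285.0

group by region, mean of price:
region
Central     65.5
East        59.5
North       10.5
South       29.5
West       120.0
Name: price, dtype: float64
Hence 285.0.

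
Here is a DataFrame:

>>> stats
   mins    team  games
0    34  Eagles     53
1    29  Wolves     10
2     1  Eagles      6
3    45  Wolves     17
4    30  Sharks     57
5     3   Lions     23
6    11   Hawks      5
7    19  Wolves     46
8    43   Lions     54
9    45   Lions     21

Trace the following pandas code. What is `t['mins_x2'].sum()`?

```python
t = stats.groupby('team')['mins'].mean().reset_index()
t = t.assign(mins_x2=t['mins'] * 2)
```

group by team, mean of mins:
team
Eagles    17.500000
Hawks     11.000000
Lions     30.333333
Sharks    30.000000
Wolves    31.000000
Name: mins, dtype: float64
reset_index():
     team       mins
0  Eagles  17.500000
1   Hawks  11.000000
2   Lions  30.333333
3  Sharks  30.000000
4  Wolves  31.000000
add column mins_x2 = t['mins'] * 2:
     team       mins    mins_x2
0  Eagles  17.500000  35.000000
1   Hawks  11.000000  22.000000
2   Lions  30.333333  60.666667
3  Sharks  30.000000  60.000000
4  Wolves  31.000000  62.000000

239.666666667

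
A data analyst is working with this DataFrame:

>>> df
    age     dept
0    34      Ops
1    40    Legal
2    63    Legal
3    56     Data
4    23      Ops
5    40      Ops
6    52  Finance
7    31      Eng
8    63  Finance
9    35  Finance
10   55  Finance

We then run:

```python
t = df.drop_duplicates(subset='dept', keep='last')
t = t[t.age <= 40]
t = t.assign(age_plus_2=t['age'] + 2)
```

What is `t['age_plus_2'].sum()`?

75

drop duplicate dept (keep=last):
    age     dept
2    63    Legal
3    56     Data
5    40      Ops
7    31      Eng
10   55  Finance
filter rows where age <= 40:
   age dept
5   40  Ops
7   31  Eng
add column age_plus_2 = t['age'] + 2:
   age dept  age_plus_2
5   40  Ops          42
7   31  Eng          33
Taking the sum of column 'age_plus_2' gives 75.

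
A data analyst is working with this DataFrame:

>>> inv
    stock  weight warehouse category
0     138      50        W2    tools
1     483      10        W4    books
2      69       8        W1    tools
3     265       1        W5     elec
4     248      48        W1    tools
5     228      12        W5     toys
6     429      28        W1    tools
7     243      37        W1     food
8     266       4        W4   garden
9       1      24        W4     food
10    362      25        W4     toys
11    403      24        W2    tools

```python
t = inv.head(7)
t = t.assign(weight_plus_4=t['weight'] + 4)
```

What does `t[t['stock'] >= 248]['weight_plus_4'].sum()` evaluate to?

take first 7 rows:
   stock  weight warehouse category
0    138      50        W2    tools
1    483      10        W4    books
2     69       8        W1    tools
3    265       1        W5     elec
4    248      48        W1    tools
5    228      12        W5     toys
6    429      28        W1    tools
add column weight_plus_4 = t['weight'] + 4:
   stock  weight warehouse category  weight_plus_4
0    138      50        W2    tools             54
1    483      10        W4    books             14
2     69       8        W1    tools             12
3    265       1        W5     elec              5
4    248      48        W1    tools             52
5    228      12        W5     toys             16
6    429      28        W1    tools             32
filter rows where stock >= 248:
   stock  weight warehouse category  weight_plus_4
1    483      10        W4    books             14
3    265       1        W5     elec              5
4    248      48        W1    tools             52
6    429      28        W1    tools             32
Then the sum of column 'weight_plus_4': 103

103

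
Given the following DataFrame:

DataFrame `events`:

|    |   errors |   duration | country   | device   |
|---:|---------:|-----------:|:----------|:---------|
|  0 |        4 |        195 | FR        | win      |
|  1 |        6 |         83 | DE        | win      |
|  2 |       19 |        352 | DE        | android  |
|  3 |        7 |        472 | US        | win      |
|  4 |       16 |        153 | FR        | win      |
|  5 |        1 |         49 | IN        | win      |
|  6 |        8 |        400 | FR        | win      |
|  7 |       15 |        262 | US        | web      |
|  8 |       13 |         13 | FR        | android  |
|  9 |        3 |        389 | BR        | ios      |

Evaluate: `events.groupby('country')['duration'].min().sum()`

group by country, min of duration:
country
BR    389
DE     83
FR     13
IN     49
US    262
Name: duration, dtype: int64

796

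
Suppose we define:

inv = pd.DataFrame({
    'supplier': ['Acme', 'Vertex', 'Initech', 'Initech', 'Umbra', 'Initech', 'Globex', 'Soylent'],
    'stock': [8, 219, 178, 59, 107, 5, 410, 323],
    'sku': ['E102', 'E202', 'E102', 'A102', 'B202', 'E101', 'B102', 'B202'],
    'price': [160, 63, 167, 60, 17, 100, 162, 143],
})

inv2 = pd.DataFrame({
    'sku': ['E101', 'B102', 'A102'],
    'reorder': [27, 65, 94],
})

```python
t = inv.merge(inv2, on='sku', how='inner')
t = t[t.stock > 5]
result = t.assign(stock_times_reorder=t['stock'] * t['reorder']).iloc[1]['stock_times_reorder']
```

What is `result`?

26650

merge on 'sku' (how='inner') → 3 rows:
  supplier  stock   sku  price  reorder
0  Initech     59  A102     60       94
1  Initech      5  E101    100       27
2   Globex    410  B102    162       65
filter rows where stock > 5:
  supplier  stock   sku  price  reorder
0  Initech     59  A102     60       94
2   Globex    410  B102    162       65
add column stock_times_reorder = t['stock'] * t['reorder']:
  supplier  stock   sku  price  reorder  stock_times_reorder
0  Initech     59  A102     60       94                 5546
2   Globex    410  B102    162       65                26650
value at position 1, column 'stock_times_reorder' → 26650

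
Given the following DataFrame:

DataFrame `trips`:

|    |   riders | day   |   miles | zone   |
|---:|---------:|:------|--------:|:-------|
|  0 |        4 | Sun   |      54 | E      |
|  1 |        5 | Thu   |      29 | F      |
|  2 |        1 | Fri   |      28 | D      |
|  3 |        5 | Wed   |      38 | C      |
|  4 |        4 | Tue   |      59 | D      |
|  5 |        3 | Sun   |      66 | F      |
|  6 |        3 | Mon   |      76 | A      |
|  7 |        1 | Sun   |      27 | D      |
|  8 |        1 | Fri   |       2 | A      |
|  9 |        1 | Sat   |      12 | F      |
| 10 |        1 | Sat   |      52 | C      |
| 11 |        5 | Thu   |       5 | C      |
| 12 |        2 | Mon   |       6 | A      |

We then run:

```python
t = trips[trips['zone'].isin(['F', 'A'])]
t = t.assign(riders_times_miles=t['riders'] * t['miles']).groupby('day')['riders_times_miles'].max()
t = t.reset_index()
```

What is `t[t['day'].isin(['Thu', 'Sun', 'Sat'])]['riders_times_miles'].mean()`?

118.333333333

filter rows where zone in ['F', 'A']:
    riders  day  miles zone
1        5  Thu     29    F
5        3  Sun     66    F
6        3  Mon     76    A
8        1  Fri      2    A
9        1  Sat     12    F
12       2  Mon      6    A
add column riders_times_miles = t['riders'] * t['miles']:
    riders  day  miles zone  riders_times_miles
1        5  Thu     29    F                 145
5        3  Sun     66    F                 198
6        3  Mon     76    A                 228
8        1  Fri      2    A                   2
9        1  Sat     12    F                  12
12       2  Mon      6    A                  12
group by day, max of riders_times_miles:
day
Fri      2
Mon    228
Sat     12
Sun    198
Thu    145
Name: riders_times_miles, dtype: int64
reset_index():
   day  riders_times_miles
0  Fri                   2
1  Mon                 228
2  Sat                  12
3  Sun                 198
4  Thu                 145
filter rows where day in ['Thu', 'Sun', 'Sat']:
   day  riders_times_miles
2  Sat                  12
3  Sun                 198
4  Thu                 145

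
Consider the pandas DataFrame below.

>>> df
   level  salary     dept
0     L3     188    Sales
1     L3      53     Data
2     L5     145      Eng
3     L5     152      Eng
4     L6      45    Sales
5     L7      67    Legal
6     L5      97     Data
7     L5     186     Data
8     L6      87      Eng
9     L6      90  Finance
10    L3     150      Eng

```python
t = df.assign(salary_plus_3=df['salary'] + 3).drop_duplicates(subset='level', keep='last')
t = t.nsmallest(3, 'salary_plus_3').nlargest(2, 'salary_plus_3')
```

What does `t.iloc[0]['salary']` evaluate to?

150

add column salary_plus_3 = df['salary'] + 3:
   level  salary     dept  salary_plus_3
0     L3     188    Sales            191
1     L3      53     Data             56
2     L5     145      Eng            148
3     L5     152      Eng            155
4     L6      45    Sales             48
5     L7      67    Legal             70
6     L5      97     Data            100
7     L5     186     Data            189
8     L6      87      Eng             90
9     L6      90  Finance             93
10    L3     150      Eng            153
drop duplicate level (keep=last):
   level  salary     dept  salary_plus_3
5     L7      67    Legal             70
7     L5     186     Data            189
9     L6      90  Finance             93
10    L3     150      Eng            153
take 3 rows with smallest salary_plus_3:
   level  salary     dept  salary_plus_3
5     L7      67    Legal             70
9     L6      90  Finance             93
10    L3     150      Eng            153
take 2 rows with largest salary_plus_3:
   level  salary     dept  salary_plus_3
10    L3     150      Eng            153
9     L6      90  Finance             93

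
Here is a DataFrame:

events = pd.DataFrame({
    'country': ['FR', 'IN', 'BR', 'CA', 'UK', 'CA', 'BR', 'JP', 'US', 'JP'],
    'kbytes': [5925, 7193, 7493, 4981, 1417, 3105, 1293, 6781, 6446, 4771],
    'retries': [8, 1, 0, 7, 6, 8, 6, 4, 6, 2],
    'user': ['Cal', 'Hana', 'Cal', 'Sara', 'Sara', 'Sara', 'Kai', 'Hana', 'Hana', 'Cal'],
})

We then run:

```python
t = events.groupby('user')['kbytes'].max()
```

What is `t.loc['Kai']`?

1293

group by user, max of kbytes:
user
Cal     7493
Hana    7193
Kai     1293
Sara    4981
Name: kbytes, dtype: int64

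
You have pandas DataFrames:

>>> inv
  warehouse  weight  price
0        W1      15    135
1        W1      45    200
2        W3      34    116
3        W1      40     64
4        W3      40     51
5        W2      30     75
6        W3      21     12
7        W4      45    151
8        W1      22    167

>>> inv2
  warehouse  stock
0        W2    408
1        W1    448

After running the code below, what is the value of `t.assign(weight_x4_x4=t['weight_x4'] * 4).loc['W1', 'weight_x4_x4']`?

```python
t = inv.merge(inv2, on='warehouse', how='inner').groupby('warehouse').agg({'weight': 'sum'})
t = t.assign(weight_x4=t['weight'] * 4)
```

merge on 'warehouse' (how='inner') → 5 rows:
  warehouse  weight  price  stock
0        W1      15    135    448
1        W1      45    200    448
2        W1      40     64    448
3        W2      30     75    408
4        W1      22    167    448
group by warehouse, sum of weight:
           weight
warehouse        
W1            122
W2             30
add column weight_x4 = t['weight'] * 4:
           weight  weight_x4
warehouse                   
W1            122        488
W2             30        120
add column weight_x4_x4 = t['weight_x4'] * 4:
           weight  weight_x4  weight_x4_x4
warehouse                                 
W1            122        488          1952
W2             30        120           480
So loc['W1', 'weight_x4_x4'] = 1952.

1952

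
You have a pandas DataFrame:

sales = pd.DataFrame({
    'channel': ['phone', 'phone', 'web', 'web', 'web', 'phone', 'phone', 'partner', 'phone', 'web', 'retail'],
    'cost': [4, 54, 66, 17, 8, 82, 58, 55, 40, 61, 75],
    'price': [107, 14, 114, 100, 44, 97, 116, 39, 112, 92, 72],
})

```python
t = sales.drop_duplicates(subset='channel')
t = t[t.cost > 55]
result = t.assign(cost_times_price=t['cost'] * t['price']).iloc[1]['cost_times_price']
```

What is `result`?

5400

drop duplicate channel (keep=first):
    channel  cost  price
0     phone     4    107
2       web    66    114
7   partner    55     39
10   retail    75     72
filter rows where cost > 55:
   channel  cost  price
2      web    66    114
10  retail    75     72
add column cost_times_price = t['cost'] * t['price']:
   channel  cost  price  cost_times_price
2      web    66    114              7524
10  retail    75     72              5400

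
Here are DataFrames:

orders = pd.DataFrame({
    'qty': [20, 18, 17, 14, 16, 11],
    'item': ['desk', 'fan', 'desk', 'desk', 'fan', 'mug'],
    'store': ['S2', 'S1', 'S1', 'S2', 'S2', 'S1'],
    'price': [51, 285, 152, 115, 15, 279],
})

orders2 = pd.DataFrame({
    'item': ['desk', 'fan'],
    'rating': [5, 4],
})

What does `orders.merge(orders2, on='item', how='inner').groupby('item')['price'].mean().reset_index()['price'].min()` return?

merge on 'item' (how='inner') → 5 rows:
   qty  item store  price  rating
0   20  desk    S2     51       5
1   18   fan    S1    285       4
2   17  desk    S1    152       5
3   14  desk    S2    115       5
4   16   fan    S2     15       4
group by item, mean of price:
item
desk    106.0
fan     150.0
Name: price, dtype: float64
reset_index():
   item  price
0  desk  106.0
1   fan  150.0
The min of column 'price' is 106.0.

106.0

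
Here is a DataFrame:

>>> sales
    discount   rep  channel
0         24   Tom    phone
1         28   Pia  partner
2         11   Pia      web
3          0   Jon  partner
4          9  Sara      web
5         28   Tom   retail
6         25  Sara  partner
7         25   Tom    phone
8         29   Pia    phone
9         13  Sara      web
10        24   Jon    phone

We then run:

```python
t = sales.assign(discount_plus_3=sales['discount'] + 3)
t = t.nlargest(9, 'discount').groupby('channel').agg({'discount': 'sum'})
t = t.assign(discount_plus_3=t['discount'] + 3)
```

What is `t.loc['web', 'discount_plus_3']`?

add column discount_plus_3 = sales['discount'] + 3:
    discount   rep  channel  discount_plus_3
0         24   Tom    phone               27
1         28   Pia  partner               31
2         11   Pia      web               14
3          0   Jon  partner                3
4          9  Sara      web               12
5         28   Tom   retail               31
6         25  Sara  partner               28
7         25   Tom    phone               28
8         29   Pia    phone               32
9         13  Sara      web               16
10        24   Jon    phone               27
take 9 rows with largest discount:
    discount   rep  channel  discount_plus_3
8         29   Pia    phone               32
1         28   Pia  partner               31
5         28   Tom   retail               31
6         25  Sara  partner               28
7         25   Tom    phone               28
0         24   Tom    phone               27
10        24   Jon    phone               27
9         13  Sara      web               16
2         11   Pia      web               14
group by channel, sum of discount:
         discount
channel          
partner        53
phone         102
retail         28
web            24
add column discount_plus_3 = t['discount'] + 3:
         discount  discount_plus_3
channel                           
partner        53               56
phone         102              105
retail         28               31
web            24               27

27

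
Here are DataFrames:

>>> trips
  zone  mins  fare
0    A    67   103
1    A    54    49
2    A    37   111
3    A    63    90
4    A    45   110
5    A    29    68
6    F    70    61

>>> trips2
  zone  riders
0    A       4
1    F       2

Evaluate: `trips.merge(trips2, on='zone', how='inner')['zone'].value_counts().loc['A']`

merge on 'zone' (how='inner') → 7 rows:
  zone  mins  fare  riders
0    A    67   103       4
1    A    54    49       4
2    A    37   111       4
3    A    63    90       4
4    A    45   110       4
5    A    29    68       4
6    F    70    61       2
value_counts of zone:
zone
A    6
F    1
Name: count, dtype: int64
Finally, value at index 'A' = 6.

6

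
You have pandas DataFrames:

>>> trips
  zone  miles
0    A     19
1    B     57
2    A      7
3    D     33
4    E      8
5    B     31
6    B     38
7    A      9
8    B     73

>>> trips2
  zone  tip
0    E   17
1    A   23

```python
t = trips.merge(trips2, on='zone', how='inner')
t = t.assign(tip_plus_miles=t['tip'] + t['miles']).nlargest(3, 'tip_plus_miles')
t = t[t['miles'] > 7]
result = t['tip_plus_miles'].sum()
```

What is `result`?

merge on 'zone' (how='inner') → 4 rows:
  zone  miles  tip
0    A     19   23
1    A      7   23
2    E      8   17
3    A      9   23
add column tip_plus_miles = t['tip'] + t['miles']:
  zone  miles  tip  tip_plus_miles
0    A     19   23              42
1    A      7   23              30
2    E      8   17              25
3    A      9   23              32
take 3 rows with largest tip_plus_miles:
  zone  miles  tip  tip_plus_miles
0    A     19   23              42
3    A      9   23              32
1    A      7   23              30
filter rows where miles > 7:
  zone  miles  tip  tip_plus_miles
0    A     19   23              42
3    A      9   23              32

74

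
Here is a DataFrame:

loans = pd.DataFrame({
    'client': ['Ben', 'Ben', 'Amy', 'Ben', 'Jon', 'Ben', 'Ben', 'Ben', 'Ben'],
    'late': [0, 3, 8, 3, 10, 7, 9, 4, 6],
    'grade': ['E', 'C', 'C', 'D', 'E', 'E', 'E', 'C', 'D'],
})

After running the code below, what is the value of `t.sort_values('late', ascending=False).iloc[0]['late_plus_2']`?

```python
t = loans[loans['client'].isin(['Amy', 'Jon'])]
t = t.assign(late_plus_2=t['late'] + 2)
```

12

filter rows where client in ['Amy', 'Jon']:
  client  late grade
2    Amy     8     C
4    Jon    10     E
add column late_plus_2 = t['late'] + 2:
  client  late grade  late_plus_2
2    Amy     8     C           10
4    Jon    10     E           12
sort by late descending:
  client  late grade  late_plus_2
4    Jon    10     E           12
2    Amy     8     C           10
Reading off the value at position 0, column 'late_plus_2', we get 12.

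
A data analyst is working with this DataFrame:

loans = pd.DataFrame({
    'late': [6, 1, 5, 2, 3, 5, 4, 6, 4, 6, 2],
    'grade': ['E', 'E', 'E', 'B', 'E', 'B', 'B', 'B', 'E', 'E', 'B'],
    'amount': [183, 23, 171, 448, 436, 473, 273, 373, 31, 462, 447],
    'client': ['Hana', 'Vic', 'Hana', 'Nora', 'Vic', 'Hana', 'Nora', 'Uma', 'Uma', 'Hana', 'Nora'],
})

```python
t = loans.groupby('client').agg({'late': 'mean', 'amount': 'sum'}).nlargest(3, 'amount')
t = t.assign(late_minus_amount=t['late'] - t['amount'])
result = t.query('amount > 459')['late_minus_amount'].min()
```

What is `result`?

-1283.5

group by client: mean(late), sum(amount):
            late  amount
client                  
Hana    5.500000    1289
Nora    2.666667    1168
Uma     5.000000     404
Vic     2.000000     459
take 3 rows with largest amount:
            late  amount
client                  
Hana    5.500000    1289
Nora    2.666667    1168
Vic     2.000000     459
add column late_minus_amount = t['late'] - t['amount']:
            late  amount  late_minus_amount
client                                     
Hana    5.500000    1289       -1283.500000
Nora    2.666667    1168       -1165.333333
Vic     2.000000     459        -457.000000
filter rows where amount > 459:
            late  amount  late_minus_amount
client                                     
Hana    5.500000    1289       -1283.500000
Nora    2.666667    1168       -1165.333333
min of column 'late_minus_amount' → -1283.5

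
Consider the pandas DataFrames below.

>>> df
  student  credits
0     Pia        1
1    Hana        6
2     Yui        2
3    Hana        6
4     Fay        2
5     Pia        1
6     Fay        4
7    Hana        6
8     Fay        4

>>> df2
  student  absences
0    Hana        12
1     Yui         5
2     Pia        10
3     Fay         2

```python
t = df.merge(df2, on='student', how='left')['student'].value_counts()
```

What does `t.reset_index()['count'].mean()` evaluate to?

merge on 'student' (how='left') → 9 rows:
  student  credits  absences
0     Pia        1        10
1    Hana        6        12
2     Yui        2         5
3    Hana        6        12
4     Fay        2         2
5     Pia        1        10
6     Fay        4         2
7    Hana        6        12
8     Fay        4         2
value_counts of student:
student
Hana    3
Fay     3
Pia     2
Yui     1
Name: count, dtype: int64
reset_index():
  student  count
0    Hana      3
1     Fay      3
2     Pia      2
3     Yui      1
mean of column 'count' → 2.25

2.25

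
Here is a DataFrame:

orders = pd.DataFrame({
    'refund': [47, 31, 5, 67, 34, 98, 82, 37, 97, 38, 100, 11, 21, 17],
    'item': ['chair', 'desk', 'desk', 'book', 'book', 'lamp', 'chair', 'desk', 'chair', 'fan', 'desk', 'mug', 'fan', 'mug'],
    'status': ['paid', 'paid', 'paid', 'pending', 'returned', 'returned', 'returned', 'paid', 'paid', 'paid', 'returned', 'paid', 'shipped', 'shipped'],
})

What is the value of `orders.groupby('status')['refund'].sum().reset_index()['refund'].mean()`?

group by status, sum of refund:
status
paid        266
pending      67
returned    314
shipped      38
Name: refund, dtype: int64
reset_index():
     status  refund
0      paid     266
1   pending      67
2  returned     314
3   shipped      38
Then the mean of column 'refund': 171.25

171.25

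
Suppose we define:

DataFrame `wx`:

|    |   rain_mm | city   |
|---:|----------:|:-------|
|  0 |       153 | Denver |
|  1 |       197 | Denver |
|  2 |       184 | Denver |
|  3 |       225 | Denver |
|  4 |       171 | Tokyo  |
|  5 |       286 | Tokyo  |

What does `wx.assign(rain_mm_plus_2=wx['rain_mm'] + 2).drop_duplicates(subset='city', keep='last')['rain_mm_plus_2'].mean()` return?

257.5

add column rain_mm_plus_2 = wx['rain_mm'] + 2:
   rain_mm    city  rain_mm_plus_2
0      153  Denver             155
1      197  Denver             199
2      184  Denver             186
3      225  Denver             227
4      171   Tokyo             173
5      286   Tokyo             288
drop duplicate city (keep=last):
   rain_mm    city  rain_mm_plus_2
3      225  Denver             227
5      286   Tokyo             288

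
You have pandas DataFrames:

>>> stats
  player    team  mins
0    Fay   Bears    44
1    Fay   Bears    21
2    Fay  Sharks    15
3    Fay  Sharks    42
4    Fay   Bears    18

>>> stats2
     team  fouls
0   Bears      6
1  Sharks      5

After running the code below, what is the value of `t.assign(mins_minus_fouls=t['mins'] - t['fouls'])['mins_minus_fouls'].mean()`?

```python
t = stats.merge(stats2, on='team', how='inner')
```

merge on 'team' (how='inner') → 5 rows:
  player    team  mins  fouls
0    Fay   Bears    44      6
1    Fay   Bears    21      6
2    Fay  Sharks    15      5
3    Fay  Sharks    42      5
4    Fay   Bears    18      6
add column mins_minus_fouls = t['mins'] - t['fouls']:
  player    team  mins  fouls  mins_minus_fouls
0    Fay   Bears    44      6                38
1    Fay   Bears    21      6                15
2    Fay  Sharks    15      5                10
3    Fay  Sharks    42      5                37
4    Fay   Bears    18      6                12
Then the mean of column 'mins_minus_fouls': 22.4

22.4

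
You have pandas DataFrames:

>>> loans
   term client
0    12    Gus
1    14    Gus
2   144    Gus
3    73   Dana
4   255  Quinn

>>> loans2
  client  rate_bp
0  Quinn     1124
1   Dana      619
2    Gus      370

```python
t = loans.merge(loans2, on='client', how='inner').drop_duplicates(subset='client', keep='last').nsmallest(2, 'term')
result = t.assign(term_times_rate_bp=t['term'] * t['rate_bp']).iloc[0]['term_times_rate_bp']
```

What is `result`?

merge on 'client' (how='inner') → 5 rows:
   term client  rate_bp
0    12    Gus      370
1    14    Gus      370
2   144    Gus      370
3    73   Dana      619
4   255  Quinn     1124
drop duplicate client (keep=last):
   term client  rate_bp
2   144    Gus      370
3    73   Dana      619
4   255  Quinn     1124
take 2 rows with smallest term:
   term client  rate_bp
3    73   Dana      619
2   144    Gus      370
add column term_times_rate_bp = t['term'] * t['rate_bp']:
   term client  rate_bp  term_times_rate_bp
3    73   Dana      619               45187
2   144    Gus      370               53280
So iloc[0]['term_times_rate_bp'] = 45187.

45187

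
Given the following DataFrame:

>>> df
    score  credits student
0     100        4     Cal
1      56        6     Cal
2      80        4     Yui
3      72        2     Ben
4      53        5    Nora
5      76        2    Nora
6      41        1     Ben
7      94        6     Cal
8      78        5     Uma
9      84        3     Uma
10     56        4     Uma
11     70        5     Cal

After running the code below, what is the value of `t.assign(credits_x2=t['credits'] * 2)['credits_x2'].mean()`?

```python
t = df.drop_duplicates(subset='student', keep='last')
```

drop duplicate student (keep=last):
    score  credits student
2      80        4     Yui
5      76        2    Nora
6      41        1     Ben
10     56        4     Uma
11     70        5     Cal
add column credits_x2 = t['credits'] * 2:
    score  credits student  credits_x2
2      80        4     Yui           8
5      76        2    Nora           4
6      41        1     Ben           2
10     56        4     Uma           8
11     70        5     Cal          10
mean of column 'credits_x2' → 6.4

6.4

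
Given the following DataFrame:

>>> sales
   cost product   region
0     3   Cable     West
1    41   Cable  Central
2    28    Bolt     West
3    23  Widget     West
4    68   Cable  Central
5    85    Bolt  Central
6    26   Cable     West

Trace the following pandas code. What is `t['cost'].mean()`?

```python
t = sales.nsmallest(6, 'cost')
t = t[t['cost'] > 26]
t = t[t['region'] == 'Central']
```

take 6 rows with smallest cost:
   cost product   region
0     3   Cable     West
3    23  Widget     West
6    26   Cable     West
2    28    Bolt     West
1    41   Cable  Central
4    68   Cable  Central
filter rows where cost > 26:
   cost product   region
2    28    Bolt     West
1    41   Cable  Central
4    68   Cable  Central
filter rows where region == 'Central':
   cost product   region
1    41   Cable  Central
4    68   Cable  Central
mean of column 'cost' → 54.5

54.5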